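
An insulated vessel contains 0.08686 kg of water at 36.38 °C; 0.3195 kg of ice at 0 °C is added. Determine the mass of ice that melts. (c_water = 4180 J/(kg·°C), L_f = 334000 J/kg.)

m_melted ≈ 0.0395 kg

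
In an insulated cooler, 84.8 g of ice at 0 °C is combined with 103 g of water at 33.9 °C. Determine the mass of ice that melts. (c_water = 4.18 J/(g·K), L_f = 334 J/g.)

Heat available from the water dropping to 0 °C: 103×4.18×33.9 = 14595 J.
Fully melting the ice requires m_ice L_f = 84.8×334 = 28323 J.
That's not enough to melt it all — equilibrium is at 0 °C with ice remaining.
m_melted×334 = 14595  ⇒  m_melted ≈ 43.7 g.

m_melted ≈ 43.7 g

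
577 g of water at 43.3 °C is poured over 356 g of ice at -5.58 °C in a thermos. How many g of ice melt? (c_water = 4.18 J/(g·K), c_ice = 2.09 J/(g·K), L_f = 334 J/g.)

m_melted ≈ 300 g

Heat available from the water dropping to 0 °C: 577·4.18·43.3 = 104434 J.
Of that, 356·2.09·5.58 = 4151.7 J goes to bring the ice to 0 °C, leaving 100282 J.
Melting all 356 g of ice would need 356·334 = 118904 J.
100282 J < 118904 J, so only part of the ice melts and the system sits at 0 °C.
m_melt = 100282 / L_f = 300.2 g.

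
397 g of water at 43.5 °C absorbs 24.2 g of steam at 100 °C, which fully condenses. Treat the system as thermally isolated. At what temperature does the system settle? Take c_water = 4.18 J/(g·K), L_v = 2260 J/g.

T_f ≈ 77.8 °C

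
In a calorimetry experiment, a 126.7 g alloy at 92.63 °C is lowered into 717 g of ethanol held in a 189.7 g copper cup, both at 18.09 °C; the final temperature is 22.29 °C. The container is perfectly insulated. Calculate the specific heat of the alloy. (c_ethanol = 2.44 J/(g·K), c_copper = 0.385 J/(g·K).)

c ≈ 0.859 J/(g·K)

Let T be the final temperature. ΣQ_i = 0:
126.7×c×(22.29 − 92.63) + 717×2.44×(22.29 − 18.09) + 189.7×0.385×(22.29 − 18.09) = 0
-8912.1 c = -7654.6
c = -7654.6/-8912.1 ≈ 0.8589 J/(g·K)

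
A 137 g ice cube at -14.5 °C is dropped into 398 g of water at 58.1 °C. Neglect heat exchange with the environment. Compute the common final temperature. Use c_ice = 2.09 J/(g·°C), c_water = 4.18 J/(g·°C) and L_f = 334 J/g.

Taking heat into each body as positive, Σ m c ΔT = 0:
warm ice to 0 °C: 137×2.09×(0 − (-14.5)) = 4151.8
  latent heat to melt: 137×334 = 45758
  warm the meltwater: 572.66 T
  water cools: 398×4.18×(T − 58.1) = 1663.6(T − 58.1)
2236.3 T = 96657 − 49910 = 46748
T ≈ 20.90 °C (positive, so assuming full melt was valid).

T_f ≈ 20.9 °C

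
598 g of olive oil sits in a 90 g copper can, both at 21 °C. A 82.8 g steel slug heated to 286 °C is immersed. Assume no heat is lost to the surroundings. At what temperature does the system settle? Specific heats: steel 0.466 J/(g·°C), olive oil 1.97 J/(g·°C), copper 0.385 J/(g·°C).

Setting the total heat transfer to zero:
82.8·0.466·(T − 286) + 598·1.97·(T − 21) + 90·0.385·(T − 21) = 0
(38.58 + 1178.1 + 34.65) T = 38.58·286 + 1178.1·21 + 34.65·21
T = 36502/1251.3 ≈ 29.17 °C

T_f ≈ 29.2 °C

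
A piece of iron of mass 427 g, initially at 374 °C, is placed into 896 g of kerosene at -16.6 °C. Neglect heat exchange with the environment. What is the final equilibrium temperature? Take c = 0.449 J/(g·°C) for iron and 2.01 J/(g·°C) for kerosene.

T_f ≈ 21.0 °C

Set heat shed by the hot body equal to heat absorbed by the cold body:
427*0.449*(374 − T) = 896*2.01*(T − (-16.6))
191.72(374 − T) = 1801(T − (-16.6))
1992.7 T = 41808  ⇒  T ≈ 20.98 °C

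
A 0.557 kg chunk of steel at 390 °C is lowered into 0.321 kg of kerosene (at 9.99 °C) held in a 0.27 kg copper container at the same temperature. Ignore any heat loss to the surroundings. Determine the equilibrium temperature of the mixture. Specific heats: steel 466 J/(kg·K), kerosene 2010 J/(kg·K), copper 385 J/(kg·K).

T_f ≈ 107.8 °C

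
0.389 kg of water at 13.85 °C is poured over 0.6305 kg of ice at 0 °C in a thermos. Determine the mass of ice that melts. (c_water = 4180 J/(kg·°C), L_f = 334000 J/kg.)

m_melted ≈ 0.0674 kg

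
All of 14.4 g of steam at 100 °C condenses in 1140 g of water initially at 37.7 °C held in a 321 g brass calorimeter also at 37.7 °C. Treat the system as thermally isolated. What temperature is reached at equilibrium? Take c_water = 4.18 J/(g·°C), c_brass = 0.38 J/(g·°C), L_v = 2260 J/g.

T_f ≈ 45.0 °C

Energy conservation, ΣQ = 0:
steam→water at 100 °C releases m L_v = 14.4·2260 = 32544; condensate cools 100→T: 14.4·4.18·(T − 100) = 60.19(T − 100); original water: 4765.2(T − 37.7); cup: 121.98(T − 37.7)
4947.4 T = 32544 + 6019.2 + 184247 = 222810
T ≈ 45.04 °C, under the boiling point, so the assumption holds.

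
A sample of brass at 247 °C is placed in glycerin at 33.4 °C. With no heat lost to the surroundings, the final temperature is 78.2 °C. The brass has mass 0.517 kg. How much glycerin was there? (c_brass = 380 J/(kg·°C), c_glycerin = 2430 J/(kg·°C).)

Setting the total heat transfer to zero:
0.517·380·(78.2 − 247) + m·2430·(78.2 − 33.4) = 0
108864 m = 33162
m = 33162/108864 ≈ 0.3046 kg

m ≈ 0.305 kg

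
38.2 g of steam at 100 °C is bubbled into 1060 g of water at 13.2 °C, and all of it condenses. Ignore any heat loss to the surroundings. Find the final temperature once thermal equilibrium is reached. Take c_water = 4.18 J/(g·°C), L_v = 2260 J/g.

T_f ≈ 35.0 °C

Energy balance with sensible and latent terms:
latent heat released on condensation: 38.2×2260 = 86332; condensate cools 100→T: 38.2×4.18×(T − 100) = 159.68(T − 100); original water: 4430.8(T − 13.2)
4590.5 T = 86332 + 15968 + 58487 = 160786
T ≈ 35.03 °C (< 100 °C, so full condensation is consistent).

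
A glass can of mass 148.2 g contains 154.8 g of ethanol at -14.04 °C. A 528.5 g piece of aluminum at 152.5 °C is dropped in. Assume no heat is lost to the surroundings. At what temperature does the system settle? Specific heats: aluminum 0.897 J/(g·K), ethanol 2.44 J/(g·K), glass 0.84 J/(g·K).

T_f = Σ m_i c_i T_i / Σ m_i c_i:
T_f = (474.06*152.5 + 377.71*(-14.04) + 124.49*(-14.04)) / (474.06 + 377.71 + 124.49)
    = 65244 / 976.26 ≈ 66.83 °C

T_f ≈ 66.8 °C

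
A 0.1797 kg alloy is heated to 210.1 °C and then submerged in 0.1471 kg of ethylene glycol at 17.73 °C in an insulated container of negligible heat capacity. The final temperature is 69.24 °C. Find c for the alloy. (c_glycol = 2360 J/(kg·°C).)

c ≈ 706 J/(kg·°C)

Conservation of energy gives ΣQ = 0:
0.1797·c·(69.24 − 210.1) + 0.1471·2360·(69.24 − 17.73) = 0
-25.31 c = -17882
c = -17882/-25.31 ≈ 706.4 J/(kg·°C)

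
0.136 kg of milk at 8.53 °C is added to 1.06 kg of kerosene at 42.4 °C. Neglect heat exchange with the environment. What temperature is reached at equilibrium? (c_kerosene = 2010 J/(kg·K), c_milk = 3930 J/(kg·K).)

With ΣQ=0 the equilibrium temperature is the m·c-weighted mean:
T_f = (2130.6*42.4 + 534.48*8.53) / (2130.6 + 534.48)
    = 94897 / 2665.1 ≈ 35.61 °C

T_f ≈ 35.6 °C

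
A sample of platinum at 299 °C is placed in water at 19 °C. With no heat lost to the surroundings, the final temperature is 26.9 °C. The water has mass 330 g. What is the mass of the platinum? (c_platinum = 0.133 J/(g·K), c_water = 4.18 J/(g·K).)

Conservation of energy gives ΣQ = 0:
m×0.133×(26.9 − 299) + 330×4.18×(26.9 − 19) = 0
-36.19 m = -10897
m = -10897/-36.19 ≈ 301.1 g

m ≈ 301 g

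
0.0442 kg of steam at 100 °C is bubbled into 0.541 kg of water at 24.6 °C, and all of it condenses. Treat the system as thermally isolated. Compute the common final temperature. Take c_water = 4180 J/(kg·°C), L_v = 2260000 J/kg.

T_f ≈ 71.1 °C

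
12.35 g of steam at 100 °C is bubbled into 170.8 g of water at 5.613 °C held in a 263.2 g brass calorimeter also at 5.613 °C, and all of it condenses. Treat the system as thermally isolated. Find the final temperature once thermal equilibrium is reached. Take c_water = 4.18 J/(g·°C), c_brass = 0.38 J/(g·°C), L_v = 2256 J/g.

T_f ≈ 43.4 °C

Sum of m c ΔT and latent-heat terms is zero:
condense steam: −12.35×2256 = −27862; condensed water 100 °C→T: 51.62(T − 100); original water: 713.94(T − 5.613); cup: 100.02(T − 5.613)
865.58 T = 27862 + 5162.3 + 4568.8 = 37593
T ≈ 43.43 °C — below 100 °C, confirming all the steam condensed.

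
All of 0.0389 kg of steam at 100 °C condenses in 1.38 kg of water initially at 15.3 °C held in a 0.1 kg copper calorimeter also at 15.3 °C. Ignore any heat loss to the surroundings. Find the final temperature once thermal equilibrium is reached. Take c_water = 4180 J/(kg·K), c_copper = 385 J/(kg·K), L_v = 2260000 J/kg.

Sum of m c ΔT and latent-heat terms is zero:
steam→water at 100 °C releases m L_v = 0.0389·2260000 = 87914
  condensed water 100 °C→T: 162.6(T − 100)
  water warms: 1.38·4180·(T − 15.3) = 5768.4(T − 15.3)
  cup: 38.5(T − 15.3)
5969.5 T = 87914 + 16260 + 88846 = 193020
T ≈ 32.33 °C, under the boiling point, so the assumption holds.

T_f ≈ 32.3 °C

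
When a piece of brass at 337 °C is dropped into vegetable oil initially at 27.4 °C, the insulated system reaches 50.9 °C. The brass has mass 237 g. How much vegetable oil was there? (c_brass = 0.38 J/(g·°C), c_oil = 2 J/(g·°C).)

m ≈ 548 g

Net heat exchanged in the isolated system is zero:
237·0.38·(50.9 − 337) + m·2·(50.9 − 27.4) = 0
47 m = 25766
m = 25766/47 ≈ 548.2 g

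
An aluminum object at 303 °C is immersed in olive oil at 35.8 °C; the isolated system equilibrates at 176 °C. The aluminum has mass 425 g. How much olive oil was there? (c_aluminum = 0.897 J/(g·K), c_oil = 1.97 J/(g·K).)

m ≈ 175 g

Setting the total heat transfer to zero:
425·0.897·(176 − 303) + m·1.97·(176 − 35.8) = 0
276.19 m = 48416
m = 48416/276.19 ≈ 175.3 g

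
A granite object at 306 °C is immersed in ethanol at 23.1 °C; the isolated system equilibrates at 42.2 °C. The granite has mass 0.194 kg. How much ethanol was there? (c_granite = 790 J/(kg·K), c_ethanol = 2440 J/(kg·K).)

m ≈ 0.868 kg

Setting the total heat transfer to zero:
0.194·790·(42.2 − 306) + m·2440·(42.2 − 23.1) = 0
46604 m = 40430
m = 40430/46604 ≈ 0.8675 kg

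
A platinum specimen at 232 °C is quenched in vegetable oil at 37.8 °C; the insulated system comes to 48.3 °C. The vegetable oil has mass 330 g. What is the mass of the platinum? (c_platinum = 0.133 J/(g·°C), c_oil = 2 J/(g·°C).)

m ≈ 284 g

Setting the total heat transfer to zero:
m×0.133×(48.3 − 232) + 330×2×(48.3 − 37.8) = 0
-24.43 m = -6930
m = -6930/-24.43 ≈ 283.6 g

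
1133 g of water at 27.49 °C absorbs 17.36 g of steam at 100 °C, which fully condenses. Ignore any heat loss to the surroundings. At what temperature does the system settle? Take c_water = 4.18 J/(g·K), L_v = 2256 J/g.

Taking heat into each body as positive, Σ m c ΔT = 0:
steam→water at 100 °C releases m L_v = 17.36×2256 = 39164; condensate cools 100→T: 17.36×4.18×(T − 100) = 72.56(T − 100); water warms: 1133×4.18×(T − 27.49) = 4735.9(T − 27.49)
4808.5 T = 39164 + 7256.5 + 130191 = 176612
T ≈ 36.73 °C (< 100 °C, so full condensation is consistent).

T_f ≈ 36.7 °C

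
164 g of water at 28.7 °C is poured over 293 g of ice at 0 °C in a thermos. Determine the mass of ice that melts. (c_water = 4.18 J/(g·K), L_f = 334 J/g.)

m_melted ≈ 58.9 g

Heat available from the water dropping to 0 °C: 164×4.18×28.7 = 19674 J.
Fully melting the ice requires m_ice L_f = 293×334 = 97862 J.
19674 J < 97862 J, so only part of the ice melts and the system sits at 0 °C.
m_melt = 19674 / L_f = 58.91 g.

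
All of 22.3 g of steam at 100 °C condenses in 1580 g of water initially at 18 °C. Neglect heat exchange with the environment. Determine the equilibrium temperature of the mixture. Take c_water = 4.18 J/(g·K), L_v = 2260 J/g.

Energy conservation, ΣQ = 0:
steam→water at 100 °C releases m L_v = 22.3×2260 = 50398; condensed water 100 °C→T: 93.21(T − 100); water warms: 1580×4.18×(T − 18) = 6604.4(T − 18)
6697.6 T = 50398 + 9321.4 + 118879 = 178599
T ≈ 26.67 °C — below 100 °C, confirming all the steam condensed.

T_f ≈ 26.7 °C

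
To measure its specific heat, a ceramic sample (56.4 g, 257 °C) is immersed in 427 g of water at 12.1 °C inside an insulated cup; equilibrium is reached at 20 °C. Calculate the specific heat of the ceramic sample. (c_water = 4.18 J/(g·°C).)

Taking heat into each body as positive, Σ m c ΔT = 0:
56.4×c×(20 − 257) + 427×4.18×(20 − 12.1) = 0
-13367 c = -14100
c = -14100/-13367 ≈ 1.055 J/(g·°C)

c ≈ 1.05 J/(g·°C)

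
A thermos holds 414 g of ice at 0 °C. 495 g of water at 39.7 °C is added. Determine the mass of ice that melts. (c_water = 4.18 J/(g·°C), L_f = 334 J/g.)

Water can give up m c ΔT = 495·4.18·39.7 = 82143 J before reaching 0 °C.
To melt every bit of ice: 414·334 = 138276 J.
82143 J < 138276 J, so only part of the ice melts and the system sits at 0 °C.
m_melt = 82143 / L_f = 245.9 g.

m_melted ≈ 246 g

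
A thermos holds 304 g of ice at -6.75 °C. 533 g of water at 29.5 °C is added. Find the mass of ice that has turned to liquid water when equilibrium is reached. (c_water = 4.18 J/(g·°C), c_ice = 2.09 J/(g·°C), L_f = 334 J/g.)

Heat available from the water dropping to 0 °C: 533×4.18×29.5 = 65724 J.
Warming the ice to 0 °C takes 304×2.09×6.75 = 4288.7 J, leaving 61436 J for melting.
Melting all 304 g of ice would need 304×334 = 101536 J.
61436 J < 101536 J, so only part of the ice melts and the system sits at 0 °C.
m_melted×334 = 61436  ⇒  m_melted ≈ 183.9 g.

m_melted ≈ 184 g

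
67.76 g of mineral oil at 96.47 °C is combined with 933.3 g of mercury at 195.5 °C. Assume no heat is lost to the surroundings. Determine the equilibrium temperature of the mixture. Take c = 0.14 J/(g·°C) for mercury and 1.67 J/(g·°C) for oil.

Conservation of energy gives ΣQ = 0:
933.3*0.14*(T − 195.5) + 67.76*1.67*(T − 96.47) = 0
243.82 T = 36461
T = 36461 / 243.82 = 150 °C

T_f ≈ 149.5 °C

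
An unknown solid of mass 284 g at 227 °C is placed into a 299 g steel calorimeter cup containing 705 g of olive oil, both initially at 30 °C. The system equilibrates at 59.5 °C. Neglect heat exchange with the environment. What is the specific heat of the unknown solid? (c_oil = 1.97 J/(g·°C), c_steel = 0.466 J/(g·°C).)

c ≈ 0.948 J/(g·°C)

Setting the total heat transfer to zero:
284·c·(59.5 − 227) + 705·1.97·(59.5 − 30) + 299·0.466·(59.5 − 30) = 0
-47570 c = -45081
c = -45081/-47570 ≈ 0.9477 J/(g·°C)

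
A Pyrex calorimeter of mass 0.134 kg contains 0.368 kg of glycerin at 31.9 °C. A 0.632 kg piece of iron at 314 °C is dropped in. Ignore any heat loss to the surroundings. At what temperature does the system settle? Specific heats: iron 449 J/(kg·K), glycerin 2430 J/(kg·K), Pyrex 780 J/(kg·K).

T_f ≈ 94.3 °C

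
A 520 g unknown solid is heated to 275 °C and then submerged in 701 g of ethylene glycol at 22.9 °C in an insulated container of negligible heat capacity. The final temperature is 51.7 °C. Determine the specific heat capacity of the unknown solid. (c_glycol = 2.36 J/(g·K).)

Conservation of energy gives ΣQ = 0:
520×c×(51.7 − 275) + 701×2.36×(51.7 − 22.9) = 0
-116116 c = -47646
c = -47646/-116116 ≈ 0.4103 J/(g·K)

c ≈ 0.41 J/(g·K)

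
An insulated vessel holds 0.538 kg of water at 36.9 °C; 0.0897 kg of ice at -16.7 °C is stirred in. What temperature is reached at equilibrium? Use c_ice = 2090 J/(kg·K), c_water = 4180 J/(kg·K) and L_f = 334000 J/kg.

Taking heat into each body as positive, Σ m c ΔT = 0:
warm ice to 0 °C: 0.0897·2090·(0 − (-16.7)) = 3130.8
  latent heat to melt: 0.0897·334000 = 29960
  warm the meltwater: 374.95 T
  water: 2248.8(T − 36.9)
2623.8 T = 82982 − 33091 = 49892
T ≈ 19.02 °C — above 0 °C, consistent with complete melting.

T_f ≈ 19.0 °C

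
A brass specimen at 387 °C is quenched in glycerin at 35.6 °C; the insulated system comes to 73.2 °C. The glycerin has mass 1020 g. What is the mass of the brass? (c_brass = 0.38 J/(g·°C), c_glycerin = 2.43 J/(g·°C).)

|Q_brass| = |Q_glycerin|:
m·0.38·(387 − 73.2) = 1020·2.43·(73.2 − 35.6)
119.24 m = 93195  ⇒  m ≈ 781.6 g

m ≈ 782 g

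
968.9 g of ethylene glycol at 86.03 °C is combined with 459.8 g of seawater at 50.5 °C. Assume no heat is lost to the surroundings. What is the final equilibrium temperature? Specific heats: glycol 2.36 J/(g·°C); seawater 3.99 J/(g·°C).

T_f ≈ 70.2 °C

Net heat exchanged in the isolated system is zero:
968.9*2.36*(T − 86.03) + 459.8*3.99*(T − 50.5) = 0
4121.2 T = 289364
T = 289364 / 4121.2 = 70.2 °C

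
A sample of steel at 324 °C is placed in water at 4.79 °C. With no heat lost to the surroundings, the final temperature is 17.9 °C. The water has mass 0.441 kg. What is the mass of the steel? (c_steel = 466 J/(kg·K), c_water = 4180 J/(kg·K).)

Let T be the final temperature. ΣQ_i = 0:
m×466×(17.9 − 324) + 0.441×4180×(17.9 − 4.79) = 0
-142643 m = -24167
m = -24167/-142643 ≈ 0.1694 kg

m ≈ 0.169 kg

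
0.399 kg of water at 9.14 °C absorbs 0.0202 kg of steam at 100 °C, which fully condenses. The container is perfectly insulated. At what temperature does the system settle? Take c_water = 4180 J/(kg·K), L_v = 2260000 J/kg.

T_f ≈ 39.6 °C

Energy conservation, ΣQ = 0:
latent heat released on condensation: 0.0202·2260000 = 45652
  condensate cools 100→T: 0.0202·4180·(T − 100) = 84.44(T − 100)
  original water: 1667.8(T − 9.14)
1752.3 T = 45652 + 8443.6 + 15244 = 69339
T ≈ 39.57 °C, under the boiling point, so the assumption holds.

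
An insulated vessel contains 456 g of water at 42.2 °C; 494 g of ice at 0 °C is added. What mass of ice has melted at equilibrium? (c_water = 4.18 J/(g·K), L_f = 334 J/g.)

Water can give up m c ΔT = 456·4.18·42.2 = 80437 J before reaching 0 °C.
Fully melting the ice requires m_ice L_f = 494·334 = 164996 J.
That's not enough to melt it all — equilibrium is at 0 °C with ice remaining.
m_melted·334 = 80437  ⇒  m_melted ≈ 240.8 g.

m_melted ≈ 241 g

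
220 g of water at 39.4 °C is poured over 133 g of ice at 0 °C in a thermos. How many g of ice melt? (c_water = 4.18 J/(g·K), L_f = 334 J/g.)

Heat available from the water dropping to 0 °C: 220×4.18×39.4 = 36232 J.
Melting all 133 g of ice would need 133×334 = 44422 J.
That's not enough to melt it all — equilibrium is at 0 °C with ice remaining.
m_melted×334 = 36232  ⇒  m_melted ≈ 108.5 g.

m_melted ≈ 108 g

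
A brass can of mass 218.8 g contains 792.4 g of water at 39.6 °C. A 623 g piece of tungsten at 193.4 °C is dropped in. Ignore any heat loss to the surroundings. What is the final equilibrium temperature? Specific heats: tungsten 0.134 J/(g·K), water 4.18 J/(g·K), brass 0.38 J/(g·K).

T_f ≈ 43.3 °C

Conservation of energy gives ΣQ = 0:
623×0.134×(T − 193.4) + 792.4×4.18×(T − 39.6) + 218.8×0.38×(T − 39.6) = 0
83.48(T − 193.4) + 3312.2(T − 39.6) + 83.14(T − 39.6) = 0
3478.9 T = 150602
T ≈ 43.29 °C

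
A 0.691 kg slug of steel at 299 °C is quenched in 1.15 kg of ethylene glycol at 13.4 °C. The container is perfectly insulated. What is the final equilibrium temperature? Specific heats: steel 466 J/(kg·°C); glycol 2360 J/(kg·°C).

Net heat exchanged in the isolated system is zero:
0.691×466×(T − 299) + 1.15×2360×(T − 13.4) = 0
3036 T = 132647
T = 132647/3036 ≈ 43.69 °C

T_f ≈ 43.7 °C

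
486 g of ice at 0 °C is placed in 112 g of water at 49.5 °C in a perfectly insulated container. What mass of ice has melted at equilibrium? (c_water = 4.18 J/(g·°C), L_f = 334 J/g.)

m_melted ≈ 69.4 g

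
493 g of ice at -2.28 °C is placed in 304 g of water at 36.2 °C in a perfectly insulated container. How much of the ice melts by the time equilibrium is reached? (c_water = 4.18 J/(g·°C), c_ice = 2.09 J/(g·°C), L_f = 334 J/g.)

Water can give up m c ΔT = 304·4.18·36.2 = 46000 J before reaching 0 °C.
Of that, 493·2.09·2.28 = 2349.2 J goes to bring the ice to 0 °C, leaving 43651 J.
Fully melting the ice requires m_ice L_f = 493·334 = 164662 J.
That's not enough to melt it all — equilibrium is at 0 °C with ice remaining.
m_melt = 43651 / L_f = 130.7 g.

m_melted ≈ 131 g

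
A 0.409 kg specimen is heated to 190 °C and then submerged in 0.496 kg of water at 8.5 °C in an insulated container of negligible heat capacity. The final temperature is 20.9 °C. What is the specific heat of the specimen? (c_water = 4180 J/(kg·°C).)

c ≈ 372 J/(kg·°C)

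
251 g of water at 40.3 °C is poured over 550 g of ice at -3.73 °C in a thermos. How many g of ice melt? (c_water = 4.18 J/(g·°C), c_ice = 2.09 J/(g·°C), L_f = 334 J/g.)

m_melted ≈ 114 g

Cooling the water to 0 °C releases 251×4.18×40.3 = 42282 J.
Warming the ice to 0 °C takes 550×2.09×3.73 = 4287.6 J, leaving 37994 J for melting.
Melting all 550 g of ice would need 550×334 = 183700 J.
Since 37994 < 183700 J, not all the ice melts; equilibrium is at 0 °C.
Mass melted = 37994/334 ≈ 113.8 g.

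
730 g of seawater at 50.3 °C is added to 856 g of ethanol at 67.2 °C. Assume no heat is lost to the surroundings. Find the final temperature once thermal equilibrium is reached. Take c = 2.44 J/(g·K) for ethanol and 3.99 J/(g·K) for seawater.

T_f ≈ 57.4 °C

Heat lost by the ethanol equals heat gained by the seawater:
856*2.44*(67.2 − T) = 730*3.99*(T − 50.3)
2088.6(67.2 − T) = 2912.7(T − 50.3)
5001.3 T = 286865  ⇒  T ≈ 57.36 °C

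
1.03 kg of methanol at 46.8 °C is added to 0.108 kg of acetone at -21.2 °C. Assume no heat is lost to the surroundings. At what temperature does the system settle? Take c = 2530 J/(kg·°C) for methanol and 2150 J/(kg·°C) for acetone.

T_f ≈ 41.2 °C

Let T be the final temperature. ΣQ_i = 0:
1.03·2530·(T − 46.8) + 0.108·2150·(T − (-21.2)) = 0
2605.9(T − 46.8) + 232.2(T − (-21.2)) = 0
2838.1 T = 117033
T = 117033/2838.1 ≈ 41.24 °C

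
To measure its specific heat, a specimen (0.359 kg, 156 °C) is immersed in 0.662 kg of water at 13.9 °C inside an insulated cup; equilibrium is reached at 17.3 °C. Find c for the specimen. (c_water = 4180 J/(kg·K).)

m_s c (T_s − T_f) = m_water c_water (T_f − T_0):
0.359×c×(156 − 17.3) = 0.662×4180×(17.3 − 13.9)
49.79 c = 9408.3  ⇒  c ≈ 188.9 J/(kg·K)

c ≈ 189 J/(kg·K)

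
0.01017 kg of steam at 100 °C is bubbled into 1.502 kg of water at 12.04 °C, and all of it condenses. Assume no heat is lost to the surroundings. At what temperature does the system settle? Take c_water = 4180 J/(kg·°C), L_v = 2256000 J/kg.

T_f ≈ 16.3 °C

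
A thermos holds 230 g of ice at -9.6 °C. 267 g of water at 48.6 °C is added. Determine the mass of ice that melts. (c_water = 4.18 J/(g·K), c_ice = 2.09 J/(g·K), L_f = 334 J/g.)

Cooling the water to 0 °C releases 267×4.18×48.6 = 54241 J.
Of that, 230×2.09×9.6 = 4614.7 J goes to bring the ice to 0 °C, leaving 49626 J.
Melting all 230 g of ice would need 230×334 = 76820 J.
49626 J < 76820 J, so only part of the ice melts and the system sits at 0 °C.
m_melted×334 = 49626  ⇒  m_melted ≈ 148.6 g.

m_melted ≈ 149 g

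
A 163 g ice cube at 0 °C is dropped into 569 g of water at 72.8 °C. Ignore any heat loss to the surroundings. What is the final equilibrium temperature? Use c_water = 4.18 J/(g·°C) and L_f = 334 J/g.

T_f ≈ 38.8 °C

Energy balance with sensible and latent terms:
melt ice: 163×334 = 54442
  meltwater 0→T: 163×4.18×T = 681.34 T
  water cools: 569×4.18×(T − 72.8) = 2378.4(T − 72.8)
3059.8 T = 173149 − 54442 = 118707
T ≈ 38.80 °C. Since T > 0 °C, the all-ice-melts assumption holds.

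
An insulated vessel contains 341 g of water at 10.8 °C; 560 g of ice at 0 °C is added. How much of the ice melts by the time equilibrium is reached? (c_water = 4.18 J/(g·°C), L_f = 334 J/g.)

Heat available from the water dropping to 0 °C: 341·4.18·10.8 = 15394 J.
Fully melting the ice requires m_ice L_f = 560·334 = 187040 J.
That's not enough to melt it all — equilibrium is at 0 °C with ice remaining.
m_melted·334 = 15394  ⇒  m_melted ≈ 46.09 g.

m_melted ≈ 46.1 g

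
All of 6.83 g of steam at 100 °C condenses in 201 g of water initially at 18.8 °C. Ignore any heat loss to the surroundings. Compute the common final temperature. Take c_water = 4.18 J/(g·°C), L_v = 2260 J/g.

T_f ≈ 39.2 °C

Conservation of energy gives ΣQ = 0:
condense steam: −6.83·2260 = −15436; condensate cools 100→T: 6.83·4.18·(T − 100) = 28.55(T − 100); water warms: 201·4.18·(T − 18.8) = 840.18(T − 18.8)
868.73 T = 15436 + 2854.9 + 15795 = 34086
T ≈ 39.24 °C (< 100 °C, so full condensation is consistent).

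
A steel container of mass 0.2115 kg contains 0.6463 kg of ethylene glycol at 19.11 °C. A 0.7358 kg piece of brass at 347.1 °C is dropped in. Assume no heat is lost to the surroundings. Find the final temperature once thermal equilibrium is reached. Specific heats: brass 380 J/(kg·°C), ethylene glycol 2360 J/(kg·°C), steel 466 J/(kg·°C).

T_f ≈ 67.3 °C

T_f = Σ m_i c_i T_i / Σ m_i c_i:
T_f = (279.6·347.1 + 1525.3·19.11 + 98.56·19.11) / (279.6 + 1525.3 + 98.56)
    = 128082 / 1903.4 ≈ 67.29 °C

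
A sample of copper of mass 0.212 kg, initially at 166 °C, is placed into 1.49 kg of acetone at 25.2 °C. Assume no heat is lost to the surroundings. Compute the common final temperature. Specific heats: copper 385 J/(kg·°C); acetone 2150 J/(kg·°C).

Heat gained plus heat lost sum to zero:
0.212*385*(T − 166) + 1.49*2150*(T − 25.2) = 0
(81.62 + 3203.5) T = 81.62*166 + 3203.5*25.2
T = 94277 / 3285.1 = 28.7 °C

T_f ≈ 28.7 °C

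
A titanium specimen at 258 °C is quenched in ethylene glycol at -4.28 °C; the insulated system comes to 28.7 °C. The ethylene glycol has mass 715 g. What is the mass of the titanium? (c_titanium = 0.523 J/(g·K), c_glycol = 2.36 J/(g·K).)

Heat lost by the titanium = heat gained by the glycol:
m×0.523×(258 − 28.7) = 715×2.36×(28.7 − (-4.28))
119.92 m = 55650  ⇒  m ≈ 464 g

m ≈ 464 g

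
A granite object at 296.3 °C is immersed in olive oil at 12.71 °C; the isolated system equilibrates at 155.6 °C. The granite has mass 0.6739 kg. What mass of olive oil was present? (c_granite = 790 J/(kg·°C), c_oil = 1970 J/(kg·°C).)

m ≈ 0.266 kg

Setting the total heat transfer to zero:
0.6739·790·(155.6 − 296.3) + m·1970·(155.6 − 12.71) = 0
281493 m = 74906
m = 74906/281493 ≈ 0.2661 kg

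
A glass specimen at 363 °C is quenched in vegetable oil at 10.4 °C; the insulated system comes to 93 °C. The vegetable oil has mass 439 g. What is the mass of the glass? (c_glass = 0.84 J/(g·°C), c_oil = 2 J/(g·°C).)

m ≈ 320 g

|Q_glass| = |Q_oil|:
m·0.84·(363 − 93) = 439·2·(93 − 10.4)
226.8 m = 72523  ⇒  m ≈ 319.8 g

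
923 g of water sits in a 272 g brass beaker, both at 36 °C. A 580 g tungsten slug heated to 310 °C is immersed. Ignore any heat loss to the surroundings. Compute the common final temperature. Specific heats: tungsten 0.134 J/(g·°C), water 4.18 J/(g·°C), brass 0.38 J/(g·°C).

T_f ≈ 41.3 °C

Setting the total heat transfer to zero:
580×0.134×(T − 310) + 923×4.18×(T − 36) + 272×0.38×(T − 36) = 0
77.72(T − 310) + 3858.1(T − 36) + 103.36(T − 36) = 0
(77.72 + 3858.1 + 103.36) T = 77.72×310 + 3858.1×36 + 103.36×36
T = 166707/4039.2 ≈ 41.27 °C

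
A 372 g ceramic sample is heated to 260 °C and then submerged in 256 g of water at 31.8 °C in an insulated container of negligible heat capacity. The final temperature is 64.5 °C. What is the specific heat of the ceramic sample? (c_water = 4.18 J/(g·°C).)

c ≈ 0.481 J/(g·°C)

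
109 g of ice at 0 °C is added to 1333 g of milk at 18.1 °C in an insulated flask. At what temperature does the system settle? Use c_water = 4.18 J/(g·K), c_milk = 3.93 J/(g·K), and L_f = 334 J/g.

T_f ≈ 10.3 °C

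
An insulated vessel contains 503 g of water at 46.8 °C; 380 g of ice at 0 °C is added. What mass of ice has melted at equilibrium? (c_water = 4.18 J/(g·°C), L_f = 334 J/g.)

m_melted ≈ 295 g

Heat available from the water dropping to 0 °C: 503·4.18·46.8 = 98399 J.
Fully melting the ice requires m_ice L_f = 380·334 = 126920 J.
Since 98399 < 126920 J, not all the ice melts; equilibrium is at 0 °C.
m_melt = 98399 / L_f = 294.6 g.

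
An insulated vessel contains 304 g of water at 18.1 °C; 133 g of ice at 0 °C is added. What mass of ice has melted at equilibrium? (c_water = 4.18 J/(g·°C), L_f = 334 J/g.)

Heat available from the water dropping to 0 °C: 304×4.18×18.1 = 23000 J.
Melting all 133 g of ice would need 133×334 = 44422 J.
23000 J < 44422 J, so only part of the ice melts and the system sits at 0 °C.
m_melted×334 = 23000  ⇒  m_melted ≈ 68.86 g.

m_melted ≈ 68.9 g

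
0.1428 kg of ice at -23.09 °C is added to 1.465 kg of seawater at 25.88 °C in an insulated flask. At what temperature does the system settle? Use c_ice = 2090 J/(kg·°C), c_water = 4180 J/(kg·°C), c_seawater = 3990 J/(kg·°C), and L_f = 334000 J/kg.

T_f ≈ 15.0 °C

Let T be the final temperature. ΣQ_i = 0:
warm ice to 0 °C: 0.1428·2090·(0 − (-23.09)) = 6891.3; fusion: m_ice L_f = 0.1428·334000 = 47695; meltwater 0→T: 0.1428·4180·T = 596.9 T; seawater cools: 1.465·3990·(T − 25.88) = 5845.4(T − 25.88)
6442.3 T = 151278 − 54586 = 96691
T ≈ 15.01 °C (positive, so assuming full melt was valid).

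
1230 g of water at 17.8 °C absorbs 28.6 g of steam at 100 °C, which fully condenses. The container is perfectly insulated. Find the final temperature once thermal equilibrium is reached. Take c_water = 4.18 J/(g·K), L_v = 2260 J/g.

T_f ≈ 32.0 °C

Let T be the final temperature. ΣQ_i = 0:
steam→water at 100 °C releases m L_v = 28.6×2260 = 64636
  condensate cools 100→T: 28.6×4.18×(T − 100) = 119.55(T − 100)
  water warms: 1230×4.18×(T − 17.8) = 5141.4(T − 17.8)
5260.9 T = 64636 + 11955 + 91517 = 168108
T ≈ 31.95 °C — below 100 °C, confirming all the steam condensed.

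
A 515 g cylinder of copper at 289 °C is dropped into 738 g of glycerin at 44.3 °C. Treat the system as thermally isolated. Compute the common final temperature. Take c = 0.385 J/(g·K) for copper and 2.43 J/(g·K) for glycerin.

T_f ≈ 68.7 °C

With ΣQ=0 the equilibrium temperature is the m·c-weighted mean:
T_f = (198.28×289 + 1793.3×44.3) / (198.28 + 1793.3)
    = 136746 / 1991.6 ≈ 68.66 °C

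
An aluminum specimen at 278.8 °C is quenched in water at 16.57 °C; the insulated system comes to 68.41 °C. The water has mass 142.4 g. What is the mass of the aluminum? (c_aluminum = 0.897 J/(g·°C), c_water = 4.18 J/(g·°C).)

m ≈ 164 g

Taking heat into each body as positive, Σ m c ΔT = 0:
m×0.897×(68.41 − 278.8) + 142.4×4.18×(68.41 − 16.57) = 0
-188.72 m = -30857
m = -30857/-188.72 ≈ 163.5 g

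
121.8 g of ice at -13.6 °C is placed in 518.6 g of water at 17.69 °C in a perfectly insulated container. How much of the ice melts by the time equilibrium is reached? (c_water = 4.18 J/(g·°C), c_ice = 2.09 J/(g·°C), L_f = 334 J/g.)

Heat available from the water dropping to 0 °C: 518.6·4.18·17.69 = 38347 J.
Warming the ice to 0 °C takes 121.8·2.09·13.6 = 3462 J, leaving 34885 J for melting.
Melting all 121.8 g of ice would need 121.8·334 = 40681 J.
That's not enough to melt it all — equilibrium is at 0 °C with ice remaining.
Mass melted = 34885/334 ≈ 104.4 g.

m_melted ≈ 104 g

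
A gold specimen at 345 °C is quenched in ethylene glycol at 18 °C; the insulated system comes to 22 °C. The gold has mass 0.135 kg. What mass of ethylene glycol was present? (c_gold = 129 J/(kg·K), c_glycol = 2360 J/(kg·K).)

m ≈ 0.596 kg

Energy conservation, ΣQ = 0:
0.135·129·(22 − 345) + m·2360·(22 − 18) = 0
9440 m = 5625
m = 5625/9440 ≈ 0.5959 kg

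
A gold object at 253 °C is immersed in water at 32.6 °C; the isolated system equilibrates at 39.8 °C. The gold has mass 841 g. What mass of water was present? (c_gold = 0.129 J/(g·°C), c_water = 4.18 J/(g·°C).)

m ≈ 769 g

|Q_gold| = |Q_water|:
841·0.129·(253 − 39.8) = m·4.18·(39.8 − 32.6)
30.1 m = 23130  ⇒  m ≈ 768.5 g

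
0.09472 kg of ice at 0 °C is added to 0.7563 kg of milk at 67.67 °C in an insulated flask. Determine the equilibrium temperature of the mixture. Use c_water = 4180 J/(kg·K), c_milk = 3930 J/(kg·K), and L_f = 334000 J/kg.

T_f ≈ 50.3 °C

Sum of m c ΔT and latent-heat terms is zero:
fusion: m_ice L_f = 0.09472·334000 = 31636; meltwater 0→T: 0.09472·4180·T = 395.93 T; milk cools: 0.7563·3930·(T − 67.67) = 2972.3(T − 67.67)
3368.2 T = 201133 − 31636 = 169496
T ≈ 50.32 °C. Since T > 0 °C, the all-ice-melts assumption holds.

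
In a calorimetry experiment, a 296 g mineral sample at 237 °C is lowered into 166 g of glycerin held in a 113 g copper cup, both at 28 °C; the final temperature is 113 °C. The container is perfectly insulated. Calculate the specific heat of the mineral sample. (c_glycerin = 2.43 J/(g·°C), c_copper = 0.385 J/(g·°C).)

c ≈ 1.03 J/(g·°C)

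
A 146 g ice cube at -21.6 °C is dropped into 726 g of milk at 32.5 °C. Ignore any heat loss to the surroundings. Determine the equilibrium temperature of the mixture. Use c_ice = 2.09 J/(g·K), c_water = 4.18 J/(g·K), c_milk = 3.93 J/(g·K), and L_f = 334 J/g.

T_f ≈ 10.8 °C

Sum of m c ΔT and latent-heat terms is zero:
warm ice to 0 °C: 146·2.09·(0 − (-21.6)) = 6591
  latent heat to melt: 146·334 = 48764
  warm the meltwater: 610.28 T
  milk cools: 726·3.93·(T − 32.5) = 2853.2(T − 32.5)
3463.5 T = 92728 − 55355 = 37373
T ≈ 10.79 °C — above 0 °C, consistent with complete melting.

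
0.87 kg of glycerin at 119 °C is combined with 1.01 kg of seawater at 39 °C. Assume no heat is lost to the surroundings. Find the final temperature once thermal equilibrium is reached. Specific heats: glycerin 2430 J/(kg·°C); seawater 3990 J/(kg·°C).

T_f = Σ m_i c_i T_i / Σ m_i c_i:
T_f = (2114.1·119 + 4029.9·39) / (2114.1 + 4029.9)
    = 408744 / 6144 ≈ 66.53 °C

T_f ≈ 66.5 °C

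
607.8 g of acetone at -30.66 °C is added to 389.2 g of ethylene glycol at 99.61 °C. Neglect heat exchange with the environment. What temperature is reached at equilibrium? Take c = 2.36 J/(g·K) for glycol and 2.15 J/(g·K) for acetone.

T_f ≈ 23.1 °C

Set heat shed by the hot body equal to heat absorbed by the cold body:
389.2×2.36×(99.61 − T) = 607.8×2.15×(T − (-30.66))
918.51(99.61 − T) = 1306.8(T − (-30.66))
2225.3 T = 51427  ⇒  T ≈ 23.11 °C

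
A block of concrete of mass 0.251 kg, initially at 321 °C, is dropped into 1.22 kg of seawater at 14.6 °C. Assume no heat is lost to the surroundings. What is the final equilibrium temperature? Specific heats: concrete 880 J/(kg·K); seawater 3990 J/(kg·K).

Let T be the final temperature. ΣQ_i = 0:
0.251·880·(T − 321) + 1.22·3990·(T − 14.6) = 0
220.88(T − 321) + 4867.8(T − 14.6) = 0
5088.7 T = 141972
T ≈ 27.90 °C

T_f ≈ 27.9 °C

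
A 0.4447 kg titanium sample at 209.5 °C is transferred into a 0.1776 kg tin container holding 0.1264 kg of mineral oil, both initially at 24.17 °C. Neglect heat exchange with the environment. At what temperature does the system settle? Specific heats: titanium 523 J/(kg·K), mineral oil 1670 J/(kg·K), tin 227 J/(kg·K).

T_f ≈ 113.2 °C

Let T be the final temperature. ΣQ_i = 0:
0.4447×523×(T − 209.5) + 0.1264×1670×(T − 24.17) + 0.1776×227×(T − 24.17) = 0
(232.58 + 211.09 + 40.32) T = 232.58×209.5 + 211.09×24.17 + 40.32×24.17
T = 54802/483.98 ≈ 113.23 °C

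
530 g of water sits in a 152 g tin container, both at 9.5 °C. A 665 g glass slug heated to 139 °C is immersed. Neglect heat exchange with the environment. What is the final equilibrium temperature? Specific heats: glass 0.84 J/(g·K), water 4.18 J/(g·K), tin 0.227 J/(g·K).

T_f ≈ 35.3 °C

Energy conservation, ΣQ = 0:
665×0.84×(T − 139) + 530×4.18×(T − 9.5) + 152×0.227×(T − 9.5) = 0
558.6(T − 139) + 2215.4(T − 9.5) + 34.5(T − 9.5) = 0
(558.6 + 2215.4 + 34.5) T = 558.6×139 + 2215.4×9.5 + 34.5×9.5
T ≈ 35.26 °C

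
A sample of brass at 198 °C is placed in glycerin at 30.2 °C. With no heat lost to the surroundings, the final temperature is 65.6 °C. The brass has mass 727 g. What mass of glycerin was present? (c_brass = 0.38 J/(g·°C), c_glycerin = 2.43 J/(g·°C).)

m ≈ 425 g

|Q_brass| = |Q_glycerin|:
727×0.38×(198 − 65.6) = m×2.43×(65.6 − 30.2)
86.02 m = 36577  ⇒  m ≈ 425.2 g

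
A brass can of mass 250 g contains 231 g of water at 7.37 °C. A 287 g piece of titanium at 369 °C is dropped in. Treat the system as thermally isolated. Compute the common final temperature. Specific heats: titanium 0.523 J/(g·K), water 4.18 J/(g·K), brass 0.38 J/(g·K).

Taking heat into each body as positive, Σ m c ΔT = 0:
287×0.523×(T − 369) + 231×4.18×(T − 7.37) + 250×0.38×(T − 7.37) = 0
150.1(T − 369) + 965.58(T − 7.37) + 95(T − 7.37) = 0
(150.1 + 965.58 + 95) T = 150.1×369 + 965.58×7.37 + 95×7.37
T = 63204/1210.7 ≈ 52.21 °C

T_f ≈ 52.2 °C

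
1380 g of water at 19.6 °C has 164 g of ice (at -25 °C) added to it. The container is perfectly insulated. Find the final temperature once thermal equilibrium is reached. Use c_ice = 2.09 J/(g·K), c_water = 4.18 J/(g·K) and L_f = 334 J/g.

T_f ≈ 7.7 °C

Net heat exchanged in the isolated system is zero:
ice -25→0 °C: 164×2.09×25 = 8569; latent heat to melt: 164×334 = 54776; meltwater 0→T: 164×4.18×T = 685.52 T; water cools: 1380×4.18×(T − 19.6) = 5768.4(T − 19.6)
6453.9 T = 113061 − 63345 = 49716
T ≈ 7.70 °C — above 0 °C, consistent with complete melting.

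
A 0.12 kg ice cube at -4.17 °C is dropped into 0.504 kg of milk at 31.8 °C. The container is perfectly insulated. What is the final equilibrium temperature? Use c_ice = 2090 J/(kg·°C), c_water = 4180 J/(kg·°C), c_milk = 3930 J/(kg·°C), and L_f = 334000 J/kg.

Conservation of energy gives ΣQ = 0:
ice -4.17→0 °C: 0.12·2090·4.17 = 1045.8
  melt ice: 0.12·334000 = 40080
  meltwater 0→T: 0.12·4180·T = 501.6 T
  milk: 1980.7(T − 31.8)
2482.3 T = 62987 − 41126 = 21861
T ≈ 8.81 °C — above 0 °C, consistent with complete melting.

T_f ≈ 8.8 °C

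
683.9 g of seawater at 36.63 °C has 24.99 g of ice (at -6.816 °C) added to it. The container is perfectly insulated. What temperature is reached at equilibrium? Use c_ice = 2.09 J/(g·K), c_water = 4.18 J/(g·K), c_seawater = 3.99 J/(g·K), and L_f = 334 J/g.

T_f ≈ 32.2 °C

Sum of m c ΔT and latent-heat terms is zero:
ice -6.816→0 °C: 24.99·2.09·6.816 = 355.99; latent heat to melt: 24.99·334 = 8346.7; warm the meltwater: 104.46 T; seawater: 2728.8(T − 36.63)
2833.2 T = 99955 − 8702.7 = 91252
T ≈ 32.21 °C. Since T > 0 °C, the all-ice-melts assumption holds.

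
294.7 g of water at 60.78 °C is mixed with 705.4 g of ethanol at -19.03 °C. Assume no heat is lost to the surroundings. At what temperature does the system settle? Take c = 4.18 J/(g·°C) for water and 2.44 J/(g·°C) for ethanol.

T_f ≈ 14.3 °C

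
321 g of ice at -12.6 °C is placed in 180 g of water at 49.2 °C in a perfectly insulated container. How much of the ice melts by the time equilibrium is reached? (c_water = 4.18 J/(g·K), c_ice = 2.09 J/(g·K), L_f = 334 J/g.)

Cooling the water to 0 °C releases 180·4.18·49.2 = 37018 J.
Warming the ice to 0 °C takes 321·2.09·12.6 = 8453.2 J, leaving 28565 J for melting.
To melt every bit of ice: 321·334 = 107214 J.
28565 J < 107214 J, so only part of the ice melts and the system sits at 0 °C.
m_melted·334 = 28565  ⇒  m_melted ≈ 85.52 g.

m_melted ≈ 85.5 g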